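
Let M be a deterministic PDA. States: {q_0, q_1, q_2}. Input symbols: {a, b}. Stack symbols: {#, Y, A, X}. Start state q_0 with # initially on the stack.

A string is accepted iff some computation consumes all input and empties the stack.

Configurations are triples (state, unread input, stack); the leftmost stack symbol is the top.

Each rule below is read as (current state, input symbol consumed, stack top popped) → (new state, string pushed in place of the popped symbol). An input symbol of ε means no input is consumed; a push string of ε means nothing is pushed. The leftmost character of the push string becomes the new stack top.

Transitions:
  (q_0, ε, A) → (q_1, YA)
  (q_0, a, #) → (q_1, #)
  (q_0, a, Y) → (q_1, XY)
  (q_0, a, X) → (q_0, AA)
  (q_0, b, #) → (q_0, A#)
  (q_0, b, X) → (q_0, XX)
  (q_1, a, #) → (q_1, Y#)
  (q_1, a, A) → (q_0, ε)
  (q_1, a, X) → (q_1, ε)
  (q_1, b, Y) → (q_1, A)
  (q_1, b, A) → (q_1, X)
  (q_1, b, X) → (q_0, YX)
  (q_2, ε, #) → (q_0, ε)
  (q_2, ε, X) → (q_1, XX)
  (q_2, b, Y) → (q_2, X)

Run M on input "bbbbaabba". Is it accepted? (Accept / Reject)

(q_0, bbbbaabba, #) ⊢ (q_0, bbbaabba, A#) ⊢ (q_1, bbbaabba, YA#) ⊢ (q_1, bbaabba, AA#) ⊢ (q_1, baabba, XA#) ⊢ (q_0, aabba, YXA#) ⊢ (q_1, abba, XYXA#) ⊢ (q_1, bba, YXA#) ⊢ (q_1, ba, AXA#) ⊢ (q_1, a, XXA#) ⊢ (q_1, ε, XA#)
All input consumed; stack is XA#, not empty, and no further ε-move applies.

Reject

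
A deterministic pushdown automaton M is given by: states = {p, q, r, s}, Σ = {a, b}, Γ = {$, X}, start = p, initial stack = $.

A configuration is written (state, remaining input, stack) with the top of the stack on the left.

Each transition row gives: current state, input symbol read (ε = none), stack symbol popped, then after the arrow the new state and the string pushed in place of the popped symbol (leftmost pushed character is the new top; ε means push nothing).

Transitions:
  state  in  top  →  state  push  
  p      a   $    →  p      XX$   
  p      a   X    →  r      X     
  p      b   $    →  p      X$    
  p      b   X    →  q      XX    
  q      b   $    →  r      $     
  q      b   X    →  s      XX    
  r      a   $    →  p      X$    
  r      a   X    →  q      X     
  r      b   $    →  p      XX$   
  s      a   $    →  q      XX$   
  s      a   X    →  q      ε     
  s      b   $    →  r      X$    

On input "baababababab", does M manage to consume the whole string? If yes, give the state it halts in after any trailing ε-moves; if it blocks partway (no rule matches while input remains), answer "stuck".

(p, baababababab, $) ⊢ (p, aababababab, X$) ⊢ (r, ababababab, X$) ⊢ (q, babababab, X$) ⊢ (s, abababab, XX$) ⊢ (q, bababab, X$) ⊢ (s, ababab, XX$) ⊢ (q, babab, X$) ⊢ (s, abab, XX$) ⊢ (q, bab, X$) ⊢ (s, ab, XX$) ⊢ (q, b, X$) ⊢ (s, ε, XX$)
All input consumed; M is in state s.

s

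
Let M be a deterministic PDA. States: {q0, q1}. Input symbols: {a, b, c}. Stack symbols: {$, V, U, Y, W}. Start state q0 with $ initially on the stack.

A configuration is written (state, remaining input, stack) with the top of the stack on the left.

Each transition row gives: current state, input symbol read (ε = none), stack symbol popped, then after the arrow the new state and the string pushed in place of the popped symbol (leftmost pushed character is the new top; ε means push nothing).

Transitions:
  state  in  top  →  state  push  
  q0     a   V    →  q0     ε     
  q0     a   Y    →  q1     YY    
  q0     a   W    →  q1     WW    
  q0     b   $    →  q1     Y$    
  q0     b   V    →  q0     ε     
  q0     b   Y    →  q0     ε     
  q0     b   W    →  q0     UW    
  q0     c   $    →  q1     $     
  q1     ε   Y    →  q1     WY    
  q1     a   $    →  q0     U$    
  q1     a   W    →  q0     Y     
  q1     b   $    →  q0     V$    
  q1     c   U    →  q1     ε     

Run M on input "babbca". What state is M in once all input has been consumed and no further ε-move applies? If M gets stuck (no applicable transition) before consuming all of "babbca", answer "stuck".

q0

(q0, babbca, $)
  read b, top $: go to q1, push Y$ → (q1, abbca, Y$)
  ε-move, top Y: go to q1, push WY → (q1, abbca, WY$)
  read a, top W: go to q0, push Y → (q0, bbca, YY$)
  read b, top Y: go to q0, push ε → (q0, bca, Y$)
  read b, top Y: go to q0, push ε → (q0, ca, $)
  read c, top $: go to q1, push $ → (q1, a, $)
  read a, top $: go to q0, push U$ → (q0, ε, U$)
All input consumed; M is in state q0.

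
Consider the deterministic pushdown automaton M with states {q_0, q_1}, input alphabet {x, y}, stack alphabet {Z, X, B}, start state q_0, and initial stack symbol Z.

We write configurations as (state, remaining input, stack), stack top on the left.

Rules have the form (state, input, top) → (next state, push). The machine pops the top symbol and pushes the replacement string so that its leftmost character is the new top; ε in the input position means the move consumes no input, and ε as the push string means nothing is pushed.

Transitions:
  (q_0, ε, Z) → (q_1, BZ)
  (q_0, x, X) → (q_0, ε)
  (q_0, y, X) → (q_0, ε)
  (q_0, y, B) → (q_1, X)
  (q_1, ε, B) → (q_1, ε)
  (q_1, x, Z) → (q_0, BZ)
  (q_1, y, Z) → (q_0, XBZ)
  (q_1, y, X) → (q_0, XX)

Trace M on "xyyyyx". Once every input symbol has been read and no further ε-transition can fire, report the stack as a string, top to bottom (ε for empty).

BZ

(q_0, xyyyyx, Z) ⊢ (q_1, xyyyyx, BZ) ⊢ (q_1, xyyyyx, Z) ⊢ (q_0, yyyyx, BZ) ⊢ (q_1, yyyx, XZ) ⊢ (q_0, yyx, XXZ) ⊢ (q_0, yx, XZ) ⊢ (q_0, x, Z) ⊢ (q_1, x, BZ) ⊢ (q_1, x, Z) ⊢ (q_0, ε, BZ)
All input consumed in state q_0 with stack BZ.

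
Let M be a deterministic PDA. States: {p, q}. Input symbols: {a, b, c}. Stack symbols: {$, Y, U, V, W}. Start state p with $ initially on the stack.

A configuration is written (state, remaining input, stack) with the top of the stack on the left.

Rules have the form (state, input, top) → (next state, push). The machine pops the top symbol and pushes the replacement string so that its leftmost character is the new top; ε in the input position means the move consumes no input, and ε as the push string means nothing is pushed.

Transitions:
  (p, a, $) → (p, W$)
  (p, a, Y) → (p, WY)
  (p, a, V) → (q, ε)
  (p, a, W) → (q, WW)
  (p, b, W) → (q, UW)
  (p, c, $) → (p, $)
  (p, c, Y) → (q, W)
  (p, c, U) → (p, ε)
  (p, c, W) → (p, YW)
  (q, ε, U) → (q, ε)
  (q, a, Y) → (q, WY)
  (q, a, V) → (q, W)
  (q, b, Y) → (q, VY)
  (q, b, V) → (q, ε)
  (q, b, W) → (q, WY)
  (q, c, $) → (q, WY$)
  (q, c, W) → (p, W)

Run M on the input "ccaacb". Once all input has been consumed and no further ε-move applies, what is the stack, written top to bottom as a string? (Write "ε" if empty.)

WW$

(p, ccaacb, $) ⊢ (p, caacb, $) ⊢ (p, aacb, $) ⊢ (p, acb, W$) ⊢ (q, cb, WW$) ⊢ (p, b, WW$) ⊢ (q, ε, UWW$) ⊢ (q, ε, WW$)
All input consumed in state q with stack WW$.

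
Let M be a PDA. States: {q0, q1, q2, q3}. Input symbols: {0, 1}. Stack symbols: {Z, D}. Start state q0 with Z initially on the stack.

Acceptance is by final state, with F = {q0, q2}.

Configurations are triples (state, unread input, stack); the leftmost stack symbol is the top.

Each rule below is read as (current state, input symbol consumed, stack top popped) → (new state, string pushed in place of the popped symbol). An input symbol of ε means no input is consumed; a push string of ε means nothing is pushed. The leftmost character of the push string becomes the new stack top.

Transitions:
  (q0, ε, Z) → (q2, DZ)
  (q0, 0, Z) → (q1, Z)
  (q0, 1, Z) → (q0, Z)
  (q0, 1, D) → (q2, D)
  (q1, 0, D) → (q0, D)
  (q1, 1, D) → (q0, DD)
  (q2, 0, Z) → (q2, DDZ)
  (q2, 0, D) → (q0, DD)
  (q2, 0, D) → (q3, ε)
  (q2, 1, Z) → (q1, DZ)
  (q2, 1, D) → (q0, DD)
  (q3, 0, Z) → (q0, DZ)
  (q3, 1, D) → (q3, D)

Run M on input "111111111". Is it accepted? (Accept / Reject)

One accepting computation: (q0, 111111111, Z) ⊢ (q0, 11111111, Z) ⊢ (q0, 1111111, Z) ⊢ (q0, 111111, Z) ⊢ (q0, 11111, Z) ⊢ (q0, 1111, Z) ⊢ (q0, 111, Z) ⊢ (q0, 11, Z) ⊢ (q0, 1, Z) ⊢ (q0, ε, Z)
All input consumed and state q0 ∈ F.

Accept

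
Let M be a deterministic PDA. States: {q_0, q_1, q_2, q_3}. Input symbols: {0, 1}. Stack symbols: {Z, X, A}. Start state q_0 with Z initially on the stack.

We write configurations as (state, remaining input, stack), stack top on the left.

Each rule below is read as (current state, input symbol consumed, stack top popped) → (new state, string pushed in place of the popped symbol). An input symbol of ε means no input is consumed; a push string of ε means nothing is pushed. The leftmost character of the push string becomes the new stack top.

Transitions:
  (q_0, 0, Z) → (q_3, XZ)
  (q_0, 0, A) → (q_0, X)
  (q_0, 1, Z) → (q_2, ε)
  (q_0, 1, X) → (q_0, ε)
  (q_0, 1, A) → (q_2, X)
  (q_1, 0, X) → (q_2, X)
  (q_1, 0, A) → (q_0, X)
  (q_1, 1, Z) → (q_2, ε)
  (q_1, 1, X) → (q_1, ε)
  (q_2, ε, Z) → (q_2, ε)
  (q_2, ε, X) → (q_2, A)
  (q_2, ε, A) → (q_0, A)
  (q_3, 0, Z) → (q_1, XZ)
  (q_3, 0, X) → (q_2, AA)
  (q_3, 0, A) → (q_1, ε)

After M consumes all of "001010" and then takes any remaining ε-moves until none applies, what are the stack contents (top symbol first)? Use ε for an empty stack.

(q_0, 001010, Z)
  read 0, top Z: go to q_3, push XZ → (q_3, 01010, XZ)
  read 0, top X: go to q_2, push AA → (q_2, 1010, AAZ)
  ε-move, top A: go to q_0, push A → (q_0, 1010, AAZ)
  read 1, top A: go to q_2, push X → (q_2, 010, XAZ)
  ε-move, top X: go to q_2, push A → (q_2, 010, AAZ)
  ε-move, top A: go to q_0, push A → (q_0, 010, AAZ)
  read 0, top A: go to q_0, push X → (q_0, 10, XAZ)
  read 1, top X: go to q_0, push ε → (q_0, 0, AZ)
  read 0, top A: go to q_0, push X → (q_0, ε, XZ)
All input consumed in state q_0 with stack XZ.

XZ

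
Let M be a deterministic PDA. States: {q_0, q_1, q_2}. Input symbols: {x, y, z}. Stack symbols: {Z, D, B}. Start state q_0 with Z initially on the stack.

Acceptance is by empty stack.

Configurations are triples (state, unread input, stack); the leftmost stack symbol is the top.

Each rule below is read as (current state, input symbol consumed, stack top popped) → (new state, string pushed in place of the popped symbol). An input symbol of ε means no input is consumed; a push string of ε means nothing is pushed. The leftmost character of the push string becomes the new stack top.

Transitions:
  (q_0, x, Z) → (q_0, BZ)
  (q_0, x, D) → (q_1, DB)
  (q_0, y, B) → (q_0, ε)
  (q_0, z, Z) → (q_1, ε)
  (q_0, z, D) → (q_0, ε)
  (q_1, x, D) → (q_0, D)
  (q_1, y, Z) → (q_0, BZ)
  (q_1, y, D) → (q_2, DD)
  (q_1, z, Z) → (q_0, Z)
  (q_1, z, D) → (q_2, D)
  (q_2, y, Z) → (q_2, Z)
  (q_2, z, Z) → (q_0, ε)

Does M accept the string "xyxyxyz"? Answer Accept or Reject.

Accept

(q_0, xyxyxyz, Z)
  read x, top Z: go to q_0, push BZ → (q_0, yxyxyz, BZ)
  read y, top B: go to q_0, push ε → (q_0, xyxyz, Z)
  read x, top Z: go to q_0, push BZ → (q_0, yxyz, BZ)
  read y, top B: go to q_0, push ε → (q_0, xyz, Z)
  read x, top Z: go to q_0, push BZ → (q_0, yz, BZ)
  read y, top B: go to q_0, push ε → (q_0, z, Z)
  read z, top Z: go to q_1, push ε → (q_1, ε, ε)
All input consumed and the stack is empty.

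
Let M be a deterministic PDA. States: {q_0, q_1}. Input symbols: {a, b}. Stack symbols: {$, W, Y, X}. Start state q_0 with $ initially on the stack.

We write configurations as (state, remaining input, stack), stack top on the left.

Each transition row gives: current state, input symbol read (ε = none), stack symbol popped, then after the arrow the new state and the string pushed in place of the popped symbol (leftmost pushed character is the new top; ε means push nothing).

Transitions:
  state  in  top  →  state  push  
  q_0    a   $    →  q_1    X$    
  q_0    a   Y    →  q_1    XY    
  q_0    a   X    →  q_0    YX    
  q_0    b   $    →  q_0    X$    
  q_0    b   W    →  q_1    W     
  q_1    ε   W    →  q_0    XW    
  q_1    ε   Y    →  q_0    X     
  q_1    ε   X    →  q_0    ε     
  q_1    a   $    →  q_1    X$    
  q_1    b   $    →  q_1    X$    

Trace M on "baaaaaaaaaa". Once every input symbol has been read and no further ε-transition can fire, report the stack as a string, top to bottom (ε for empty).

(q_0, baaaaaaaaaa, $)
  read b, top $: go to q_0, push X$ → (q_0, aaaaaaaaaa, X$)
  read a, top X: go to q_0, push YX → (q_0, aaaaaaaaa, YX$)
  read a, top Y: go to q_1, push XY → (q_1, aaaaaaaa, XYX$)
  ε-move, top X: go to q_0, push ε → (q_0, aaaaaaaa, YX$)
  read a, top Y: go to q_1, push XY → (q_1, aaaaaaa, XYX$)
  ε-move, top X: go to q_0, push ε → (q_0, aaaaaaa, YX$)
  read a, top Y: go to q_1, push XY → (q_1, aaaaaa, XYX$)
  ε-move, top X: go to q_0, push ε → (q_0, aaaaaa, YX$)
  read a, top Y: go to q_1, push XY → (q_1, aaaaa, XYX$)
  ε-move, top X: go to q_0, push ε → (q_0, aaaaa, YX$)
  read a, top Y: go to q_1, push XY → (q_1, aaaa, XYX$)
  ε-move, top X: go to q_0, push ε → (q_0, aaaa, YX$)
  read a, top Y: go to q_1, push XY → (q_1, aaa, XYX$)
  ε-move, top X: go to q_0, push ε → (q_0, aaa, YX$)
  read a, top Y: go to q_1, push XY → (q_1, aa, XYX$)
  ε-move, top X: go to q_0, push ε → (q_0, aa, YX$)
  read a, top Y: go to q_1, push XY → (q_1, a, XYX$)
  ε-move, top X: go to q_0, push ε → (q_0, a, YX$)
  read a, top Y: go to q_1, push XY → (q_1, ε, XYX$)
  ε-move, top X: go to q_0, push ε → (q_0, ε, YX$)
All input consumed in state q_0 with stack YX$.

YX$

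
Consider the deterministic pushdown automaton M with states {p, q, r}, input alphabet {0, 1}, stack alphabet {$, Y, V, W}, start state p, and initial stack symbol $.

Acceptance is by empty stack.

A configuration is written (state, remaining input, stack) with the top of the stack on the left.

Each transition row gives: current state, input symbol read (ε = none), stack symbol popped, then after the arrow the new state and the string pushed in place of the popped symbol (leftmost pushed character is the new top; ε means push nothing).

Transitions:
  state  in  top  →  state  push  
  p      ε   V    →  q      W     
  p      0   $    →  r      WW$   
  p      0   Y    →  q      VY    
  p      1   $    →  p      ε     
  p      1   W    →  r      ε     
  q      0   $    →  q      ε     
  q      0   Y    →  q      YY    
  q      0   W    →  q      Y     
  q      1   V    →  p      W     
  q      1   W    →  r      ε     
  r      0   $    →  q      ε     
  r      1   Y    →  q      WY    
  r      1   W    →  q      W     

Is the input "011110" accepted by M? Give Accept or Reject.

(p, 011110, $)
  read 0, top $: go to r, push WW$ → (r, 11110, WW$)
  read 1, top W: go to q, push W → (q, 1110, WW$)
  read 1, top W: go to r, push ε → (r, 110, W$)
  read 1, top W: go to q, push W → (q, 10, W$)
  read 1, top W: go to r, push ε → (r, 0, $)
  read 0, top $: go to q, push ε → (q, ε, ε)
All input consumed and the stack is empty.

Accept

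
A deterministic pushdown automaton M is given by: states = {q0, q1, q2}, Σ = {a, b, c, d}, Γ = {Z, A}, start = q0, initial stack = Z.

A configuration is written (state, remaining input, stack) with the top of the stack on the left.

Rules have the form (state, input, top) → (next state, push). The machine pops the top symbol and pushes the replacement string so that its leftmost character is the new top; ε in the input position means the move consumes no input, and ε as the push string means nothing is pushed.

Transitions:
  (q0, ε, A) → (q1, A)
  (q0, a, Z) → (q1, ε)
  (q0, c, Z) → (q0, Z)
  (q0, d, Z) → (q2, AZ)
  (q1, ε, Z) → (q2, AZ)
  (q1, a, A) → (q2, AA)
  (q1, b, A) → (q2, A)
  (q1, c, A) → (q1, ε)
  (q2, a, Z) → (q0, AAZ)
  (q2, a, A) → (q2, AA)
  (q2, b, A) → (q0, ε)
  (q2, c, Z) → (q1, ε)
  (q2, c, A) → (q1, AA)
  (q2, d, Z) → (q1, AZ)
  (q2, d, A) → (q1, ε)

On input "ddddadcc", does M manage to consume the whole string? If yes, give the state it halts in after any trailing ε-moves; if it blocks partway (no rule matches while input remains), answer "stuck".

q1

(q0, ddddadcc, Z)
  read d, top Z: go to q2, push AZ → (q2, dddadcc, AZ)
  read d, top A: go to q1, push ε → (q1, ddadcc, Z)
  ε-move, top Z: go to q2, push AZ → (q2, ddadcc, AZ)
  read d, top A: go to q1, push ε → (q1, dadcc, Z)
  ε-move, top Z: go to q2, push AZ → (q2, dadcc, AZ)
  read d, top A: go to q1, push ε → (q1, adcc, Z)
  ε-move, top Z: go to q2, push AZ → (q2, adcc, AZ)
  read a, top A: go to q2, push AA → (q2, dcc, AAZ)
  read d, top A: go to q1, push ε → (q1, cc, AZ)
  read c, top A: go to q1, push ε → (q1, c, Z)
  ε-move, top Z: go to q2, push AZ → (q2, c, AZ)
  read c, top A: go to q1, push AA → (q1, ε, AAZ)
All input consumed; M is in state q1.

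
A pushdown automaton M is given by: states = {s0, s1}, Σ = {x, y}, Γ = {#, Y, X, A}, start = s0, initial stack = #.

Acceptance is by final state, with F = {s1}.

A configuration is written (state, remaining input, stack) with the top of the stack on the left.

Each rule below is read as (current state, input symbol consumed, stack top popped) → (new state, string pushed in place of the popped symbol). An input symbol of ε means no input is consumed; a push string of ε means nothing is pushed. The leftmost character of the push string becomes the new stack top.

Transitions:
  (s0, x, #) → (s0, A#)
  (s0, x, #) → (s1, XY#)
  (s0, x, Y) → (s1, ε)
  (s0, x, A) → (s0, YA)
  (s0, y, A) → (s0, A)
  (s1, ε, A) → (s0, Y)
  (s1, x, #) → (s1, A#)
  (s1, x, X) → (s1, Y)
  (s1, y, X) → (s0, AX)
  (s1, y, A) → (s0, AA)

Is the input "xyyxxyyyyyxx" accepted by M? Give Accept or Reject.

One accepting computation: (s0, xyyxxyyyyyxx, #) ⊢ (s0, yyxxyyyyyxx, A#) ⊢ (s0, yxxyyyyyxx, A#) ⊢ (s0, xxyyyyyxx, A#) ⊢ (s0, xyyyyyxx, YA#) ⊢ (s1, yyyyyxx, A#) ⊢ (s0, yyyyxx, AA#) ⊢ (s0, yyyxx, AA#) ⊢ (s0, yyxx, AA#) ⊢ (s0, yxx, AA#) ⊢ (s0, xx, AA#) ⊢ (s0, x, YAA#) ⊢ (s1, ε, AA#)
All input consumed and state s1 ∈ F.

Accept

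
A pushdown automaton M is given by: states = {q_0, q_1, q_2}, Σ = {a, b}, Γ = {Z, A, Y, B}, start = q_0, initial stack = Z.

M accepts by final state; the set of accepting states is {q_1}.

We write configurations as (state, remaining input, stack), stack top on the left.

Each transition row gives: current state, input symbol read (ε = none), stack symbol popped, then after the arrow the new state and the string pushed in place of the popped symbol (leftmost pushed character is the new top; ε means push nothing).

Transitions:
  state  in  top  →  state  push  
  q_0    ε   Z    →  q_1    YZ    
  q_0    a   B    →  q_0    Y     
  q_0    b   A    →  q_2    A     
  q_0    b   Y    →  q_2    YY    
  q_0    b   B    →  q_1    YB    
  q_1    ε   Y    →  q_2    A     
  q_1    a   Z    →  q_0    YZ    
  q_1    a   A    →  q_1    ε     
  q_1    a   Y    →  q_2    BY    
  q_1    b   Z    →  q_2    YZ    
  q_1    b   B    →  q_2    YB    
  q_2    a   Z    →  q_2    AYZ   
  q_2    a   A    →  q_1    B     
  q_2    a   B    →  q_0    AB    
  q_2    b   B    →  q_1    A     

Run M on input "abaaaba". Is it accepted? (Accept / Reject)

Accept

One accepting computation: (q_0, abaaaba, Z) ⊢ (q_1, abaaaba, YZ) ⊢ (q_2, baaaba, BYZ) ⊢ (q_1, aaaba, AYZ) ⊢ (q_1, aaba, YZ) ⊢ (q_2, aba, BYZ) ⊢ (q_0, ba, ABYZ) ⊢ (q_2, a, ABYZ) ⊢ (q_1, ε, BBYZ)
All input consumed and state q_1 ∈ F.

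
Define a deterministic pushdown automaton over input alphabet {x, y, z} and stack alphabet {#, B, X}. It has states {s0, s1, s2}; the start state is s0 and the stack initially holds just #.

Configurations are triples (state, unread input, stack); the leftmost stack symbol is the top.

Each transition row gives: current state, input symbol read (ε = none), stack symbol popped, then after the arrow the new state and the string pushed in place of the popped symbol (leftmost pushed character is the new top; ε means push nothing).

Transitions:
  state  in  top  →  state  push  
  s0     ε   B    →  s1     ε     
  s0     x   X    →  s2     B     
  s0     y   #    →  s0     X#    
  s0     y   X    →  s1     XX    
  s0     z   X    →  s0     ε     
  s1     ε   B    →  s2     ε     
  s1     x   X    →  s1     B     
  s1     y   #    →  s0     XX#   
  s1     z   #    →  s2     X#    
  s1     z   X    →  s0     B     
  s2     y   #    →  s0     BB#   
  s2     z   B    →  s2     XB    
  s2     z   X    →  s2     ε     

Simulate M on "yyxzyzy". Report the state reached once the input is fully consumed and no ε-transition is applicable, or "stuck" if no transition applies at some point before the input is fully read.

(s0, yyxzyzy, #) ⊢ (s0, yxzyzy, X#) ⊢ (s1, xzyzy, XX#) ⊢ (s1, zyzy, BX#) ⊢ (s2, zyzy, X#) ⊢ (s2, yzy, #) ⊢ (s0, zy, BB#) ⊢ (s1, zy, B#) ⊢ (s2, zy, #)
No transition for (s2, z, top #); M blocks with input zy remaining.

stuck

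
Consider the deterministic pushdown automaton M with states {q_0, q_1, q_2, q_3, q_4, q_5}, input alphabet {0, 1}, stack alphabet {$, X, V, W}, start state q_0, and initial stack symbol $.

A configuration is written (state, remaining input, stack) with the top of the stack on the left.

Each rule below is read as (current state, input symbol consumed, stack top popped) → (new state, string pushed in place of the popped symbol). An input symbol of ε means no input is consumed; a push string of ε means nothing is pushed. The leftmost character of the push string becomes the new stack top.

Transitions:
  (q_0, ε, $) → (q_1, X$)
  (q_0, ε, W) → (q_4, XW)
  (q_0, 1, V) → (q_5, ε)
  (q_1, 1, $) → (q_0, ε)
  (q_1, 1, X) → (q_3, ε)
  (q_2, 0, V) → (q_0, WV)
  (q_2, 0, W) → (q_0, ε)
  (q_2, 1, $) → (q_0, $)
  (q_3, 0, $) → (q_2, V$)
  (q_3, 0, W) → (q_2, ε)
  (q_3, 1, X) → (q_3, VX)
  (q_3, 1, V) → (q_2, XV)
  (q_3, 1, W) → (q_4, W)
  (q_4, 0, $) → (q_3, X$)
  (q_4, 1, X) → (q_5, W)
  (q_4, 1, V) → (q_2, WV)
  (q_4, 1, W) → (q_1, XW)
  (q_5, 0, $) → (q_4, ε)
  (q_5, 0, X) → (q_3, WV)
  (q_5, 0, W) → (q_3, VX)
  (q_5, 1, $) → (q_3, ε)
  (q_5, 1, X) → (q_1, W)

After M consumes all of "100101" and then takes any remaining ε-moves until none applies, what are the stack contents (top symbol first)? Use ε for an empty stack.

(q_0, 100101, $) ⊢ (q_1, 100101, X$) ⊢ (q_3, 00101, $) ⊢ (q_2, 0101, V$) ⊢ (q_0, 101, WV$) ⊢ (q_4, 101, XWV$) ⊢ (q_5, 01, WWV$) ⊢ (q_3, 1, VXWV$) ⊢ (q_2, ε, XVXWV$)
All input consumed in state q_2 with stack XVXWV$.

XVXWV$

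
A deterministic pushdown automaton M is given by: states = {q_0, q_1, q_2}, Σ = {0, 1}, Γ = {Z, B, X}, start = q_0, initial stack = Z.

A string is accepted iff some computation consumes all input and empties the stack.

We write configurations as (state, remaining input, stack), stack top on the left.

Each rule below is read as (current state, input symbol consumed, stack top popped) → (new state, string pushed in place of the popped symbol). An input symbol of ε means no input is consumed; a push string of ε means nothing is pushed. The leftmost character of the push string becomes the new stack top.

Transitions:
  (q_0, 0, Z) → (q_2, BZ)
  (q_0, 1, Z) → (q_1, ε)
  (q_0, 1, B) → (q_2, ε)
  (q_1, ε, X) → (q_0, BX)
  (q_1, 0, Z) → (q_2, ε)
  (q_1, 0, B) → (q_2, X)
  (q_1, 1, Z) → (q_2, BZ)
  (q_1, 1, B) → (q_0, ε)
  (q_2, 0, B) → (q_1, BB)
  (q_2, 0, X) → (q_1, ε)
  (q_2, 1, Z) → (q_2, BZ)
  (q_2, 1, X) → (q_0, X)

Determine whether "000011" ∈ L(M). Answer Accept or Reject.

Accept

(q_0, 000011, Z)
  read 0, top Z: go to q_2, push BZ → (q_2, 00011, BZ)
  read 0, top B: go to q_1, push BB → (q_1, 0011, BBZ)
  read 0, top B: go to q_2, push X → (q_2, 011, XBZ)
  read 0, top X: go to q_1, push ε → (q_1, 11, BZ)
  read 1, top B: go to q_0, push ε → (q_0, 1, Z)
  read 1, top Z: go to q_1, push ε → (q_1, ε, ε)
All input consumed and the stack is empty.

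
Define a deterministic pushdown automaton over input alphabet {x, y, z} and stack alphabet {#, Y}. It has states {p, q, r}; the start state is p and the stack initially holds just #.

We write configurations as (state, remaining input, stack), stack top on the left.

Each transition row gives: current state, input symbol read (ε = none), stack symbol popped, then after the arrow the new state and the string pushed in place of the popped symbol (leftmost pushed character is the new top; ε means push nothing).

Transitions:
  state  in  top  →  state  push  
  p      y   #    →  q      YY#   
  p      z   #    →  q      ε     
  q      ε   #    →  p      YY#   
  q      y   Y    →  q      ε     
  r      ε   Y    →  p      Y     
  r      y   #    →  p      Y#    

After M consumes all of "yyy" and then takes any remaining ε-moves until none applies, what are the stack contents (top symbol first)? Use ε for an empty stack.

YY#

(p, yyy, #)
  read y, top #: go to q, push YY# → (q, yy, YY#)
  read y, top Y: go to q, push ε → (q, y, Y#)
  read y, top Y: go to q, push ε → (q, ε, #)
  ε-move, top #: go to p, push YY# → (p, ε, YY#)
All input consumed in state p with stack YY#.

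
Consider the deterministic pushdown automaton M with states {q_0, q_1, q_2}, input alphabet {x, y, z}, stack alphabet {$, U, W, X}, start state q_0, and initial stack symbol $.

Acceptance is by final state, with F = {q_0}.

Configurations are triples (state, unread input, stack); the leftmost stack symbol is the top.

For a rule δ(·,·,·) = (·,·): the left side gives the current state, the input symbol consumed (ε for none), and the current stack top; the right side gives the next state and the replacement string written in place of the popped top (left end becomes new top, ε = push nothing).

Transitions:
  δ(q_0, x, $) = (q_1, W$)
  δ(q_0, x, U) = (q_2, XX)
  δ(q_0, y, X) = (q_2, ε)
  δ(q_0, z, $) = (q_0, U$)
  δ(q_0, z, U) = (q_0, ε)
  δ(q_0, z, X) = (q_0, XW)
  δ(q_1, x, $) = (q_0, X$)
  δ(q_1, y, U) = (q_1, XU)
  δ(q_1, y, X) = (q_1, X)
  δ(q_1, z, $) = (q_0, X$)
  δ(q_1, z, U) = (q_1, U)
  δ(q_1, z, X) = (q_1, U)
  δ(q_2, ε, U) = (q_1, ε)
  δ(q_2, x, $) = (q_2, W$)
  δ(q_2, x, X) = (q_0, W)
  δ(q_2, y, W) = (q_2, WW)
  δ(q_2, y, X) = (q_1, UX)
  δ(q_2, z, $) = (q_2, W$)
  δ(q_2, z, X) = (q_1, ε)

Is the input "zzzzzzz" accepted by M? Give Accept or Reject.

(q_0, zzzzzzz, $)
  read z, top $: go to q_0, push U$ → (q_0, zzzzzz, U$)
  read z, top U: go to q_0, push ε → (q_0, zzzzz, $)
  read z, top $: go to q_0, push U$ → (q_0, zzzz, U$)
  read z, top U: go to q_0, push ε → (q_0, zzz, $)
  read z, top $: go to q_0, push U$ → (q_0, zz, U$)
  read z, top U: go to q_0, push ε → (q_0, z, $)
  read z, top $: go to q_0, push U$ → (q_0, ε, U$)
All input consumed; state q_0 ∈ F.

Accept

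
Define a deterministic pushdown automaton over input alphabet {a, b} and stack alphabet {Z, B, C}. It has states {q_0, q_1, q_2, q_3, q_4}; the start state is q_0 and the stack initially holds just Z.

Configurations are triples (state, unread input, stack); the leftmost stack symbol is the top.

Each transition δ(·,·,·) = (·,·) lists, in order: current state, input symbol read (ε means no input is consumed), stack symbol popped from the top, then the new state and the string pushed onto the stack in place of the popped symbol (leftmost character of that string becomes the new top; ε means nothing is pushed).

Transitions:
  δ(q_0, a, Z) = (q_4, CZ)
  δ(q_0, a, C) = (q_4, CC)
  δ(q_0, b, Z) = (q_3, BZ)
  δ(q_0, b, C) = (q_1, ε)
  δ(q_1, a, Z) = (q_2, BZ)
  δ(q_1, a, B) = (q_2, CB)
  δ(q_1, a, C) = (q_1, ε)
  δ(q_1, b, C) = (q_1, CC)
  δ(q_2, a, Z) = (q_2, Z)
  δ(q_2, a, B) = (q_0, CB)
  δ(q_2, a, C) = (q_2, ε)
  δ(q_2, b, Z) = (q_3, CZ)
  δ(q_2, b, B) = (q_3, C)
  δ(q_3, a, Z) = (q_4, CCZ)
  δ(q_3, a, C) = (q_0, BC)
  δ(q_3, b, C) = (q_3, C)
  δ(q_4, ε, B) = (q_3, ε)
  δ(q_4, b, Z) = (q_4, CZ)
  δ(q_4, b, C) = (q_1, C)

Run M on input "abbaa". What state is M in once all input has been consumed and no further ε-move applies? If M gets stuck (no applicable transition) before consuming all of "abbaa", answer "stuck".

(q_0, abbaa, Z)
  read a, top Z: go to q_4, push CZ → (q_4, bbaa, CZ)
  read b, top C: go to q_1, push C → (q_1, baa, CZ)
  read b, top C: go to q_1, push CC → (q_1, aa, CCZ)
  read a, top C: go to q_1, push ε → (q_1, a, CZ)
  read a, top C: go to q_1, push ε → (q_1, ε, Z)
All input consumed; M is in state q_1.

q_1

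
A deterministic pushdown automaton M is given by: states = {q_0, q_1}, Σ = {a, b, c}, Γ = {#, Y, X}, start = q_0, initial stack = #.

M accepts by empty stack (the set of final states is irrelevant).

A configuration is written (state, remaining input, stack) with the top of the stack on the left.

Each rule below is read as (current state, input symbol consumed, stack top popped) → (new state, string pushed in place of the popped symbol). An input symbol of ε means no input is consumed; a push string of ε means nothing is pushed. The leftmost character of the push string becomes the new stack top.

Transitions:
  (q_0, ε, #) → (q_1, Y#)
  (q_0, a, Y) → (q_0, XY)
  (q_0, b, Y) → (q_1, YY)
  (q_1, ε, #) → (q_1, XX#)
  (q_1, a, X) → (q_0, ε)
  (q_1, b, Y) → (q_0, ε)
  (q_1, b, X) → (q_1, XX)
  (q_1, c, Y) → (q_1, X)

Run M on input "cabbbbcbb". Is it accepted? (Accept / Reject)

Reject

(q_0, cabbbbcbb, #)
  ε-move, top #: go to q_1, push Y# → (q_1, cabbbbcbb, Y#)
  read c, top Y: go to q_1, push X → (q_1, abbbbcbb, X#)
  read a, top X: go to q_0, push ε → (q_0, bbbbcbb, #)
  ε-move, top #: go to q_1, push Y# → (q_1, bbbbcbb, Y#)
  read b, top Y: go to q_0, push ε → (q_0, bbbcbb, #)
  ε-move, top #: go to q_1, push Y# → (q_1, bbbcbb, Y#)
  read b, top Y: go to q_0, push ε → (q_0, bbcbb, #)
  ε-move, top #: go to q_1, push Y# → (q_1, bbcbb, Y#)
  read b, top Y: go to q_0, push ε → (q_0, bcbb, #)
  ε-move, top #: go to q_1, push Y# → (q_1, bcbb, Y#)
  read b, top Y: go to q_0, push ε → (q_0, cbb, #)
  ε-move, top #: go to q_1, push Y# → (q_1, cbb, Y#)
  read c, top Y: go to q_1, push X → (q_1, bb, X#)
  read b, top X: go to q_1, push XX → (q_1, b, XX#)
  read b, top X: go to q_1, push XX → (q_1, ε, XXX#)
All input consumed; stack is XXX#, not empty, and no further ε-move applies.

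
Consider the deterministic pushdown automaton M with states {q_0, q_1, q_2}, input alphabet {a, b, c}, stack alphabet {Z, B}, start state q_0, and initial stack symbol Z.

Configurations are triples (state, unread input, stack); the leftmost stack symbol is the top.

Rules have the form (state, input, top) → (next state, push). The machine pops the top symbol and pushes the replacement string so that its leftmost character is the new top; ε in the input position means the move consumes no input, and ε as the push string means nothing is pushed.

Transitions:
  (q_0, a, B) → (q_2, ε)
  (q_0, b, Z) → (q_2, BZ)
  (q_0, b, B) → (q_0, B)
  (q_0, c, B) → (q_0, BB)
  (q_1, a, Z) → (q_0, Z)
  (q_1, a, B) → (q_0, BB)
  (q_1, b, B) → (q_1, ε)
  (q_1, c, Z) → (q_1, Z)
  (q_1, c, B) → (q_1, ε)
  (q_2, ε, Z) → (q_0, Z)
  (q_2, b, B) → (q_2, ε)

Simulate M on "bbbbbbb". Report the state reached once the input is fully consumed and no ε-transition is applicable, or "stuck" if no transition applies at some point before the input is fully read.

q_2

(q_0, bbbbbbb, Z)
  read b, top Z: go to q_2, push BZ → (q_2, bbbbbb, BZ)
  read b, top B: go to q_2, push ε → (q_2, bbbbb, Z)
  ε-move, top Z: go to q_0, push Z → (q_0, bbbbb, Z)
  read b, top Z: go to q_2, push BZ → (q_2, bbbb, BZ)
  read b, top B: go to q_2, push ε → (q_2, bbb, Z)
  ε-move, top Z: go to q_0, push Z → (q_0, bbb, Z)
  read b, top Z: go to q_2, push BZ → (q_2, bb, BZ)
  read b, top B: go to q_2, push ε → (q_2, b, Z)
  ε-move, top Z: go to q_0, push Z → (q_0, b, Z)
  read b, top Z: go to q_2, push BZ → (q_2, ε, BZ)
All input consumed; M is in state q_2.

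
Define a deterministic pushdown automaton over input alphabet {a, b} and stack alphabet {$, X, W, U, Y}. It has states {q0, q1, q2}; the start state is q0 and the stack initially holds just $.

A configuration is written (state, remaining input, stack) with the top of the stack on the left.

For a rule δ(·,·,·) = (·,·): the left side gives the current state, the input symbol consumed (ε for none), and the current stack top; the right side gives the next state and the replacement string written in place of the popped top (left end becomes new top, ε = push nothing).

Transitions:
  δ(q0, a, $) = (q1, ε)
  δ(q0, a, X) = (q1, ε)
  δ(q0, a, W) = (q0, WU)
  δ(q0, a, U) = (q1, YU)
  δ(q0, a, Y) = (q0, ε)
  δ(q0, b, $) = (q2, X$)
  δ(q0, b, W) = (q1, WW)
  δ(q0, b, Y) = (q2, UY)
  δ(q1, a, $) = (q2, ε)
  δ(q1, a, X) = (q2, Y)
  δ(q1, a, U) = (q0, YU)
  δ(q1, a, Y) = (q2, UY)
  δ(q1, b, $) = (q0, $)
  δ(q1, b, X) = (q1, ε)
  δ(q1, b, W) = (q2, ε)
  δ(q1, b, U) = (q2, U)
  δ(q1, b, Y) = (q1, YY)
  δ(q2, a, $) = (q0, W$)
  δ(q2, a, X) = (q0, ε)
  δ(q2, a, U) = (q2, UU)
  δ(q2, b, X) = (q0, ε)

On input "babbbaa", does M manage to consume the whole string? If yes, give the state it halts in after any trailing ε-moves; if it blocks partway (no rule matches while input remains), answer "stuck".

q1

(q0, babbbaa, $) ⊢ (q2, abbbaa, X$) ⊢ (q0, bbbaa, $) ⊢ (q2, bbaa, X$) ⊢ (q0, baa, $) ⊢ (q2, aa, X$) ⊢ (q0, a, $) ⊢ (q1, ε, ε)
All input consumed; M is in state q1.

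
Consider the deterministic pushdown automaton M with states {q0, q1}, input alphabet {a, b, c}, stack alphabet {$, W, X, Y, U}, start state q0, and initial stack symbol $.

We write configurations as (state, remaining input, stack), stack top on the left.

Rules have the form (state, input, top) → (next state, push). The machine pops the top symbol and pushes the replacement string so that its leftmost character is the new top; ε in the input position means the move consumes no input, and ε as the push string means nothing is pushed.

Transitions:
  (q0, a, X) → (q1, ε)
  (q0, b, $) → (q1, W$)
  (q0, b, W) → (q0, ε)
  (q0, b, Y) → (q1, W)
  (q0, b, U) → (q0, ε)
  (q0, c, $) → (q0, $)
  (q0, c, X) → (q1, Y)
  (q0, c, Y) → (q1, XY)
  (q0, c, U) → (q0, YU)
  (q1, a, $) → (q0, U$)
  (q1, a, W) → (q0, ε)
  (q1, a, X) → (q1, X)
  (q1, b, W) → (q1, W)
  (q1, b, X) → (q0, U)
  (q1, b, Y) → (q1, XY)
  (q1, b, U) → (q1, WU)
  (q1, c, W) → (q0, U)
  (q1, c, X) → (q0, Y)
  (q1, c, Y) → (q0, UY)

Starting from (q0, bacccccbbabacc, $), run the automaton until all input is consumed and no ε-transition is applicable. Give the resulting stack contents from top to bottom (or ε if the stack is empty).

$

(q0, bacccccbbabacc, $) ⊢ (q1, acccccbbabacc, W$) ⊢ (q0, cccccbbabacc, $) ⊢ (q0, ccccbbabacc, $) ⊢ (q0, cccbbabacc, $) ⊢ (q0, ccbbabacc, $) ⊢ (q0, cbbabacc, $) ⊢ (q0, bbabacc, $) ⊢ (q1, babacc, W$) ⊢ (q1, abacc, W$) ⊢ (q0, bacc, $) ⊢ (q1, acc, W$) ⊢ (q0, cc, $) ⊢ (q0, c, $) ⊢ (q0, ε, $)
All input consumed in state q0 with stack $.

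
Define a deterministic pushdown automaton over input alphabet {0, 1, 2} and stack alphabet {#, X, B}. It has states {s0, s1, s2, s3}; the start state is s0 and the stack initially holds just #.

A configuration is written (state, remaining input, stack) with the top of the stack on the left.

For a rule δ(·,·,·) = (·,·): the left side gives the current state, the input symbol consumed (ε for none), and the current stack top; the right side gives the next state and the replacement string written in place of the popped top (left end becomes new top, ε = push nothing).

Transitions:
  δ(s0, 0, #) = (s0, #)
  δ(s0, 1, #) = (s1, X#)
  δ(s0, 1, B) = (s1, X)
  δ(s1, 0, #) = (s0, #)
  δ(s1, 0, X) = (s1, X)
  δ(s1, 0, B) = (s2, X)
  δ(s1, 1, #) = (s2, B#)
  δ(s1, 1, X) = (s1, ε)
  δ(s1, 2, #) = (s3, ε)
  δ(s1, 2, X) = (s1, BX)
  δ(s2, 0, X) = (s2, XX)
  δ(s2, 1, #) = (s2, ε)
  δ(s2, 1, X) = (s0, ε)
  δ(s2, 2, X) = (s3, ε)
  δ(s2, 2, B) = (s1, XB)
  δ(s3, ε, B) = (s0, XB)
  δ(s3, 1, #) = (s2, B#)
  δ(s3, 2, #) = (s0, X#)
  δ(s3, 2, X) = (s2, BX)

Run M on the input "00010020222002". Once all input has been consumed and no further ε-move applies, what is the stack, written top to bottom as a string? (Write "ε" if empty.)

(s0, 00010020222002, #) ⊢ (s0, 0010020222002, #) ⊢ (s0, 010020222002, #) ⊢ (s0, 10020222002, #) ⊢ (s1, 0020222002, X#) ⊢ (s1, 020222002, X#) ⊢ (s1, 20222002, X#) ⊢ (s1, 0222002, BX#) ⊢ (s2, 222002, XX#) ⊢ (s3, 22002, X#) ⊢ (s2, 2002, BX#) ⊢ (s1, 002, XBX#) ⊢ (s1, 02, XBX#) ⊢ (s1, 2, XBX#) ⊢ (s1, ε, BXBX#)
All input consumed in state s1 with stack BXBX#.

BXBX#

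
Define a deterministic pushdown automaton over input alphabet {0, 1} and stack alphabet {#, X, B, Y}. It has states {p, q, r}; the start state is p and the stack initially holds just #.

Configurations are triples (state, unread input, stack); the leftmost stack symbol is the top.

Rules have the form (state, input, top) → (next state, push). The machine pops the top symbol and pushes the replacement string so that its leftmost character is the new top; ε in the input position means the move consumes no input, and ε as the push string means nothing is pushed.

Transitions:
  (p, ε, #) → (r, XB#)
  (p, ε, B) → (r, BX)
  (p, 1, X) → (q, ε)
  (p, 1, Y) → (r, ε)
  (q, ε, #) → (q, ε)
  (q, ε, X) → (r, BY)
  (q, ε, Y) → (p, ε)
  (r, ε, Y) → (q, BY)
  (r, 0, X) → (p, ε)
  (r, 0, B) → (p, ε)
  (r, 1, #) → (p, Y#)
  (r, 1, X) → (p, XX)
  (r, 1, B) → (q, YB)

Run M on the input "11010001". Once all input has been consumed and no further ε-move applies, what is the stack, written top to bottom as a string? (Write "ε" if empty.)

ε

(p, 11010001, #)
  ε-move, top #: go to r, push XB# → (r, 11010001, XB#)
  read 1, top X: go to p, push XX → (p, 1010001, XXB#)
  read 1, top X: go to q, push ε → (q, 010001, XB#)
  ε-move, top X: go to r, push BY → (r, 010001, BYB#)
  read 0, top B: go to p, push ε → (p, 10001, YB#)
  read 1, top Y: go to r, push ε → (r, 0001, B#)
  read 0, top B: go to p, push ε → (p, 001, #)
  ε-move, top #: go to r, push XB# → (r, 001, XB#)
  read 0, top X: go to p, push ε → (p, 01, B#)
  ε-move, top B: go to r, push BX → (r, 01, BX#)
  read 0, top B: go to p, push ε → (p, 1, X#)
  read 1, top X: go to q, push ε → (q, ε, #)
  ε-move, top #: go to q, push ε → (q, ε, ε)
All input consumed in state q with stack ε.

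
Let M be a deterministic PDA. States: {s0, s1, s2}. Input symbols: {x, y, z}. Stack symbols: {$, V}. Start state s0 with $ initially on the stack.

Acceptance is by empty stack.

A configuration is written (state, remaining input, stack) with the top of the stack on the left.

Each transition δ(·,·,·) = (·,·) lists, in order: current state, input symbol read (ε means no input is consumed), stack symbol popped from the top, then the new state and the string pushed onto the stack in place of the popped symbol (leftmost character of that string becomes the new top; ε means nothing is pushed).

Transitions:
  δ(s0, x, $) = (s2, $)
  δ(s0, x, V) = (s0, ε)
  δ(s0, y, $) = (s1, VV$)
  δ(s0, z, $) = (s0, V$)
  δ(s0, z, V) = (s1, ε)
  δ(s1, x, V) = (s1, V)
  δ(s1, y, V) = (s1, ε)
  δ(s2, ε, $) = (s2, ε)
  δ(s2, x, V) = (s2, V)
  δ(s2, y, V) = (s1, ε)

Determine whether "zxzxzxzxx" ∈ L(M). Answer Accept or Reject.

Accept

(s0, zxzxzxzxx, $)
  read z, top $: go to s0, push V$ → (s0, xzxzxzxx, V$)
  read x, top V: go to s0, push ε → (s0, zxzxzxx, $)
  read z, top $: go to s0, push V$ → (s0, xzxzxx, V$)
  read x, top V: go to s0, push ε → (s0, zxzxx, $)
  read z, top $: go to s0, push V$ → (s0, xzxx, V$)
  read x, top V: go to s0, push ε → (s0, zxx, $)
  read z, top $: go to s0, push V$ → (s0, xx, V$)
  read x, top V: go to s0, push ε → (s0, x, $)
  read x, top $: go to s2, push $ → (s2, ε, $)
  ε-move, top $: go to s2, push ε → (s2, ε, ε)
All input consumed and the stack is empty.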